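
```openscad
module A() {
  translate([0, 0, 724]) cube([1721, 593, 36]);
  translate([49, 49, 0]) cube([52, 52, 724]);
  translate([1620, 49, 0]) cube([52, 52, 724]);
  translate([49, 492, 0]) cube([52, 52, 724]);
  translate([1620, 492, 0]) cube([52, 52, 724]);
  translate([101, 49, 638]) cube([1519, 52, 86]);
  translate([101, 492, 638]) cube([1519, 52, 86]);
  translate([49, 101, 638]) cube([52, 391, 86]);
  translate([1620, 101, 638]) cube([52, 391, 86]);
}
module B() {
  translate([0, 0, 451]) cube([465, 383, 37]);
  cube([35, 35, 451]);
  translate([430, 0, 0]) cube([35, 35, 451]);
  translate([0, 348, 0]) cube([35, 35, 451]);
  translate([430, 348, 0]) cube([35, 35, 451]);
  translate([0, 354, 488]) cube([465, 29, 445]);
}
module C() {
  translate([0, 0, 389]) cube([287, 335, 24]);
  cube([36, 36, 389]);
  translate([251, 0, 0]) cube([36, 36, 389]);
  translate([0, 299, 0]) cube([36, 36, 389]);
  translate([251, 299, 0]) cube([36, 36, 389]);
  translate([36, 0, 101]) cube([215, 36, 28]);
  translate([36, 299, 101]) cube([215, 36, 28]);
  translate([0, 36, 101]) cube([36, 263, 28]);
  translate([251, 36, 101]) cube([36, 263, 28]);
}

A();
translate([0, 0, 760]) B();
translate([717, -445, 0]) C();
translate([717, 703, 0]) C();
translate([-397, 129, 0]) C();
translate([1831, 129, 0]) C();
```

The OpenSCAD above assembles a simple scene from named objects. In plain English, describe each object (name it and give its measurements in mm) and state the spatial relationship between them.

A is a rectangular dining table. The top is 1721×593×36 mm with its upper surface at z = 760 mm. It stands on four 52×52 mm square legs, each inset 49 mm from the nearest pair of top edges, running from the floor to the underside of the top. Four apron rails, 52 mm thick and 86 mm tall, run between adjacent legs with their top edges flush with the underside of the top and their outer faces flush with the legs' outer faces.

B is a chair: 465×383 mm seat, 37 mm thick, top at z = 488 mm, on four 35 mm square corner legs flush with the seat edges. A 29 mm thick backrest slab spans the full seat width, extending 445 mm above the seat top, its back face flush with the seat's +y edge.

C is a four-legged stool. The seat is 287×335 mm, 24 mm thick, top at z = 413 mm. It stands on four square legs, each 36×36 mm in cross-section, from z = 0 to the seat underside, each flush with a corner of the seat. Four stretchers, 36 mm wide and 28 mm tall, connect adjacent legs with their undersides at z = 101 mm, each running between the inner faces of the legs it joins and aligned with the legs' outer faces on the other axis.

The chair is on top of the table. Four stools sit around the table at the −y, +y, −x, +x sides.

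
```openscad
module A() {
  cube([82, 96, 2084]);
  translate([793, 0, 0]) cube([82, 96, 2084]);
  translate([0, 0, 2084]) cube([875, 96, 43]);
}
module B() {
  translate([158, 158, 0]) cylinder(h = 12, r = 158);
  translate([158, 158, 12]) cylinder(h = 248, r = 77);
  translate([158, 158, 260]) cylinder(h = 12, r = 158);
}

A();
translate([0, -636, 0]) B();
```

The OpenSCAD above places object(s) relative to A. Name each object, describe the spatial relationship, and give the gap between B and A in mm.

The spool's nearest face is 320 mm from the door frame's −y face.

A is a door frame. B is a spool. The spool is on the floor beside the door frame on its −y side. The gap between the spool and the door frame is 320 mm.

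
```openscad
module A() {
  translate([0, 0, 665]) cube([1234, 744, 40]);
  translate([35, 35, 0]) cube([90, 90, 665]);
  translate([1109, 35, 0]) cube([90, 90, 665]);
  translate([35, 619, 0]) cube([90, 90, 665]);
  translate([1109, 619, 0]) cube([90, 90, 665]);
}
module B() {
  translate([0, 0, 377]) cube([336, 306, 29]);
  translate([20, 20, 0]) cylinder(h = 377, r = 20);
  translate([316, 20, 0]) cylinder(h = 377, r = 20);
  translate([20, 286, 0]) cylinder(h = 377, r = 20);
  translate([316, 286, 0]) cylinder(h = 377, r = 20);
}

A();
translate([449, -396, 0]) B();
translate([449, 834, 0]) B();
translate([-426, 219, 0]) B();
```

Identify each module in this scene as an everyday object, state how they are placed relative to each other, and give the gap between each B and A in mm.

Each stool's nearest face is 90 mm from the table's bounding box.

A is a table. B is a stool. Three stools sit around the table at the −y, +y, −x sides. The gap between each stool and the table is 90 mm.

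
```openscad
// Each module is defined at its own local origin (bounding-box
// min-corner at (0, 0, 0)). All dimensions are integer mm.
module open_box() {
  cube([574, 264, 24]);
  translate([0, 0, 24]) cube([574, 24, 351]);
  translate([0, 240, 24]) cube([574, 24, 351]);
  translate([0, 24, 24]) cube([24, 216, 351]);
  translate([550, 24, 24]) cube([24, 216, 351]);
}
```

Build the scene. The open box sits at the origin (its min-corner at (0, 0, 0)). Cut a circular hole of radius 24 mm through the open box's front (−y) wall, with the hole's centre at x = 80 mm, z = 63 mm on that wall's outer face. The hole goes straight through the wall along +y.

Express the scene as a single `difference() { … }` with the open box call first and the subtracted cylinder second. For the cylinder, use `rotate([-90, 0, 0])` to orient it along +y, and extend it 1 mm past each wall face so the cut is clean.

difference() {
  open_box();
  translate([80, -1, 63]) rotate([-90, 0, 0]) cylinder(h = 26, r = 24);
}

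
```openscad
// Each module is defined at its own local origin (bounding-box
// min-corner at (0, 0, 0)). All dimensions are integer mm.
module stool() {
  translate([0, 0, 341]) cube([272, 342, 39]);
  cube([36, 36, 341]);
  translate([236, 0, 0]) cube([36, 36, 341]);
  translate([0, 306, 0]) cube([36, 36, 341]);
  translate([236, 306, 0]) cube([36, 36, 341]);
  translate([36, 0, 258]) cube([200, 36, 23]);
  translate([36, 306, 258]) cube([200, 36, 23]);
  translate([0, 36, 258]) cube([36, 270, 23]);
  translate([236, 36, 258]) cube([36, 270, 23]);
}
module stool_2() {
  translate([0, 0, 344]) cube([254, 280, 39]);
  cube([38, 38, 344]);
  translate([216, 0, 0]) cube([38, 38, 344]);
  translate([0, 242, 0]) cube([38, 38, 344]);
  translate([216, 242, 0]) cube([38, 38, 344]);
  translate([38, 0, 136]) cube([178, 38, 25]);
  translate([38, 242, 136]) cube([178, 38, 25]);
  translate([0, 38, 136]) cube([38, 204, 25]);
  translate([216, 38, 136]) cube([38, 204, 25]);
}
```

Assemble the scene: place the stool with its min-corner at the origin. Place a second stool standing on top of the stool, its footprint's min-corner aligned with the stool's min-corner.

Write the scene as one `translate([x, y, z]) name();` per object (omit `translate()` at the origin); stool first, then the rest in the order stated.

stool();
translate([0, 0, 380]) stool_2();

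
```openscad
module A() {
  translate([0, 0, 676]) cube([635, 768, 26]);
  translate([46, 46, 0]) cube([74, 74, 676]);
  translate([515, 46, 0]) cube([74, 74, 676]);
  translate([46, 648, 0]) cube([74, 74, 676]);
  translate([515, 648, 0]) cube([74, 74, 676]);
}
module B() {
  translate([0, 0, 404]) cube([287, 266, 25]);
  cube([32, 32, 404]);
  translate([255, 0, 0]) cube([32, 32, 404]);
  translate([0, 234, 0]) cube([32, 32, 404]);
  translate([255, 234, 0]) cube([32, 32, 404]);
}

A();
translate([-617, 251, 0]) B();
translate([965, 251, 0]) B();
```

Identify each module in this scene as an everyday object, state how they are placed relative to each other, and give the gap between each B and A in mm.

A is a table. B is a stool. Two stools sit around the table at the −x, +x sides. The gap between each stool and the table is 330 mm.

Each stool's nearest face is 330 mm from the table's bounding box.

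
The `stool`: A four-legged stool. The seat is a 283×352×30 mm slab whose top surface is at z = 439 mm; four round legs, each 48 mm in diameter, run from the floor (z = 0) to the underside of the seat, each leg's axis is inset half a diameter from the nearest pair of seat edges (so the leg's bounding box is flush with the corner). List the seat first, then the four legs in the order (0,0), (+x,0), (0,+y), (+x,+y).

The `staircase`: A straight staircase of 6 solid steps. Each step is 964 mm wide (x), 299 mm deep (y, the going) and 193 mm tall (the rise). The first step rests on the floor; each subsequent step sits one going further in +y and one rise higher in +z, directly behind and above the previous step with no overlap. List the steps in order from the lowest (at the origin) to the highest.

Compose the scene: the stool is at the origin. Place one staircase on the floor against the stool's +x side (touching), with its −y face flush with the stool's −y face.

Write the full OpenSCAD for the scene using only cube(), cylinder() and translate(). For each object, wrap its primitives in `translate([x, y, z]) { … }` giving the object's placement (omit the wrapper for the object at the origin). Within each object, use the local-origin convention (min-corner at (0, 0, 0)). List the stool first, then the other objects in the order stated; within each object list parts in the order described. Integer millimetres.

translate([0, 0, 409]) cube([283, 352, 30]);
translate([24, 24, 0]) cylinder(h = 409, r = 24);
translate([259, 24, 0]) cylinder(h = 409, r = 24);
translate([24, 328, 0]) cylinder(h = 409, r = 24);
translate([259, 328, 0]) cylinder(h = 409, r = 24);
translate([283, 0, 0]) {
  cube([964, 299, 193]);
  translate([0, 299, 193]) cube([964, 299, 193]);
  translate([0, 598, 386]) cube([964, 299, 193]);
  translate([0, 897, 579]) cube([964, 299, 193]);
  translate([0, 1196, 772]) cube([964, 299, 193]);
  translate([0, 1495, 965]) cube([964, 299, 193]);
}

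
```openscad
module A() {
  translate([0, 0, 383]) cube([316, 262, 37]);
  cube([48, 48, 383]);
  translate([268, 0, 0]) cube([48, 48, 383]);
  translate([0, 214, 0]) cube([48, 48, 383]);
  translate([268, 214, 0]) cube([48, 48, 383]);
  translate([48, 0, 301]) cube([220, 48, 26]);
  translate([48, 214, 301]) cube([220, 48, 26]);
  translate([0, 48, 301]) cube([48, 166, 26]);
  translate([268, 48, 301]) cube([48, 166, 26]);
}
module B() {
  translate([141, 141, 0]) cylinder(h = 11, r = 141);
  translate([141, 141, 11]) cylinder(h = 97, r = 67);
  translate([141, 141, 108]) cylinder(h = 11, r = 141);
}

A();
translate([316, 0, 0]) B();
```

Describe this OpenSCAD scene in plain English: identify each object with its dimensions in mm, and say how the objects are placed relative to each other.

A is a four-legged stool. The seat is a 316×262×37 mm slab whose top surface is at z = 420 mm; four square legs, each 48×48 mm in cross-section, run from the floor (z = 0) to the underside of the seat, each flush with a corner of the seat. Four stretchers, 48 mm wide and 26 mm tall, connect adjacent legs with their undersides at z = 301 mm, each running between the inner faces of the legs it joins and aligned with the legs' outer faces on the other axis.

B is a spool: two coaxial disc flanges of radius 141 mm and thickness 11 mm, joined by a core cylinder of radius 67 mm and height 97 mm. The lower flange rests on z = 0 and the three cylinders share a vertical axis.

The spool is against the stool's +x side, with their −y faces flush.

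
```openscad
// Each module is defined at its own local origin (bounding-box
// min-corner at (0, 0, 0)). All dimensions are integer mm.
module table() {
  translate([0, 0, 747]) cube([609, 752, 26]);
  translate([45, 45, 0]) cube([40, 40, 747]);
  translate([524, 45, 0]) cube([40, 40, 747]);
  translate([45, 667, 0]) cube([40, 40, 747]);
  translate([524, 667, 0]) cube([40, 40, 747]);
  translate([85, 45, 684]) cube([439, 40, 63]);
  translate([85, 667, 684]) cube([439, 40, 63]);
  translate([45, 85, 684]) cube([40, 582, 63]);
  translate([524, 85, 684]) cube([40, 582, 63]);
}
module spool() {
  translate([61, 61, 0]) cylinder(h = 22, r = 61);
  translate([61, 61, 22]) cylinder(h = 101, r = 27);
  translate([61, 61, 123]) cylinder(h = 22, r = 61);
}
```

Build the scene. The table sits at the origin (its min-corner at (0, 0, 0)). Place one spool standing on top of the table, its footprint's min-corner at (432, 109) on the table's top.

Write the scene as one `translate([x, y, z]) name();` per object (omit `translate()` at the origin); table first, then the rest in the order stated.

table();
translate([432, 109, 773]) spool();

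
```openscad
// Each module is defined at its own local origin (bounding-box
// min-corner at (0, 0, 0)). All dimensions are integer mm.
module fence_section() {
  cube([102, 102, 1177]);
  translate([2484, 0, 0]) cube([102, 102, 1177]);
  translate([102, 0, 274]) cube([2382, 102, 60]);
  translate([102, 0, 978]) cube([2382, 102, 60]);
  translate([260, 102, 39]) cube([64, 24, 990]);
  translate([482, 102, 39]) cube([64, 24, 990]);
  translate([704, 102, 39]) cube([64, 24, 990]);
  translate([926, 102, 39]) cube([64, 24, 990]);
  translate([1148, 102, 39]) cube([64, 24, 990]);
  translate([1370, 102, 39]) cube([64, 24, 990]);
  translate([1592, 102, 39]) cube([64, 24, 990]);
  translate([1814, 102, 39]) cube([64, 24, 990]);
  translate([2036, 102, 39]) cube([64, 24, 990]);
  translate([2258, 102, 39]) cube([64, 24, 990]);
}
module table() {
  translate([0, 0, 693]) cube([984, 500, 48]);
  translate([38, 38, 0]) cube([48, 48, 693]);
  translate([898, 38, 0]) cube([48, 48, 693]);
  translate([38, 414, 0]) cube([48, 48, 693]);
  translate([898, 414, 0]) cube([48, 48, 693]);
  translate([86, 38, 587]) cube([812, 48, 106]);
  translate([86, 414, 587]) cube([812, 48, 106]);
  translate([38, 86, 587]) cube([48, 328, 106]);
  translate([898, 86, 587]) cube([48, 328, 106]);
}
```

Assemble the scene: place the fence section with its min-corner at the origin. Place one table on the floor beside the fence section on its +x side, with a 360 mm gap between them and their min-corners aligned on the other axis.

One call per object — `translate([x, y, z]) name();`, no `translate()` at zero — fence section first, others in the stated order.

fence_section();
translate([2946, 0, 0]) table();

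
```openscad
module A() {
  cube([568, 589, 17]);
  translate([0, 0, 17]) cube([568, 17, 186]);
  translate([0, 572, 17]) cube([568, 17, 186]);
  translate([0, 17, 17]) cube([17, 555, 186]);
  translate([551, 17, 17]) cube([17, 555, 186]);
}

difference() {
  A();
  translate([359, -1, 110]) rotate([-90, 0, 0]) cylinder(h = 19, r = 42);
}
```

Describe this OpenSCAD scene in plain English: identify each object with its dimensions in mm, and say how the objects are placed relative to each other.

A is an open-topped rectangular box: outside dimensions 568×589×203 mm, with a uniform wall and base thickness of 17 mm. The base is a full 568×589 slab on the floor; four walls sit on top of the base. The front and back walls (the −y and +y sides) span the full width; the two side walls fit between them.

The open box has a circular hole of radius 42 mm through its front wall, centred at (x = 359, z = 110).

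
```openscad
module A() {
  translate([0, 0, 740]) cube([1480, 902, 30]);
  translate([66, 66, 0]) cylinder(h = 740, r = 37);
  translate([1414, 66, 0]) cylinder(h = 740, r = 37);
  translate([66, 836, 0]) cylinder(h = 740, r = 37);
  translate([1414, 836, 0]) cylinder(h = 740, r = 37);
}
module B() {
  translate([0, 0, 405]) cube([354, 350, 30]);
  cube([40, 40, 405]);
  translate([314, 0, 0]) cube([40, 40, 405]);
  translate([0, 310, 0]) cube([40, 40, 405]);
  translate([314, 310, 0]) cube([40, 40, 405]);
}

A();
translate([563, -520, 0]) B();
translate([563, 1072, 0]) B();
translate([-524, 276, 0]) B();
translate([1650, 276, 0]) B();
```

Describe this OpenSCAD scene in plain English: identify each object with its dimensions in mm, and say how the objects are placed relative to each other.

A is a table: top 1480 mm (x) × 902 mm (y), 30 mm thick, upper face at z = 770 mm, on four round legs of 74 mm diameter, each leg's bounding box inset 29 mm from the nearest pair of top edges, running from z = 0 to the bottom of the top.

B is a four-legged stool. The seat is 354×350 mm, 30 mm thick, top at z = 435 mm. It stands on four square legs, each 40×40 mm in cross-section, from z = 0 to the seat underside, each flush with a corner of the seat.

Four stools sit around the table at the −y, +y, −x, +x sides.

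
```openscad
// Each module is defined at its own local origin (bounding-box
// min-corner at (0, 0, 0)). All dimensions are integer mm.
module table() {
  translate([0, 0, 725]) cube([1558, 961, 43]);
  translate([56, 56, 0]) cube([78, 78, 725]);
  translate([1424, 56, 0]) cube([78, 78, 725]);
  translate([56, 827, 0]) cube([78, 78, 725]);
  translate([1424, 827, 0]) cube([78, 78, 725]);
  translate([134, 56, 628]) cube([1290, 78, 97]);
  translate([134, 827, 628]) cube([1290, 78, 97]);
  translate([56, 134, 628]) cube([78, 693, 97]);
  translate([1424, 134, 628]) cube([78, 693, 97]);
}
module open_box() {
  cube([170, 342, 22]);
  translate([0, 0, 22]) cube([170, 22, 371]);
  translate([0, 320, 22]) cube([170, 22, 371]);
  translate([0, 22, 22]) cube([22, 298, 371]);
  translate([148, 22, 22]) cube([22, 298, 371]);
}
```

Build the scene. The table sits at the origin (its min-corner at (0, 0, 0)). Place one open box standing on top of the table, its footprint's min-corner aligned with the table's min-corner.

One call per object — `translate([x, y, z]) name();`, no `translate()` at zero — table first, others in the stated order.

table();
translate([0, 0, 768]) open_box();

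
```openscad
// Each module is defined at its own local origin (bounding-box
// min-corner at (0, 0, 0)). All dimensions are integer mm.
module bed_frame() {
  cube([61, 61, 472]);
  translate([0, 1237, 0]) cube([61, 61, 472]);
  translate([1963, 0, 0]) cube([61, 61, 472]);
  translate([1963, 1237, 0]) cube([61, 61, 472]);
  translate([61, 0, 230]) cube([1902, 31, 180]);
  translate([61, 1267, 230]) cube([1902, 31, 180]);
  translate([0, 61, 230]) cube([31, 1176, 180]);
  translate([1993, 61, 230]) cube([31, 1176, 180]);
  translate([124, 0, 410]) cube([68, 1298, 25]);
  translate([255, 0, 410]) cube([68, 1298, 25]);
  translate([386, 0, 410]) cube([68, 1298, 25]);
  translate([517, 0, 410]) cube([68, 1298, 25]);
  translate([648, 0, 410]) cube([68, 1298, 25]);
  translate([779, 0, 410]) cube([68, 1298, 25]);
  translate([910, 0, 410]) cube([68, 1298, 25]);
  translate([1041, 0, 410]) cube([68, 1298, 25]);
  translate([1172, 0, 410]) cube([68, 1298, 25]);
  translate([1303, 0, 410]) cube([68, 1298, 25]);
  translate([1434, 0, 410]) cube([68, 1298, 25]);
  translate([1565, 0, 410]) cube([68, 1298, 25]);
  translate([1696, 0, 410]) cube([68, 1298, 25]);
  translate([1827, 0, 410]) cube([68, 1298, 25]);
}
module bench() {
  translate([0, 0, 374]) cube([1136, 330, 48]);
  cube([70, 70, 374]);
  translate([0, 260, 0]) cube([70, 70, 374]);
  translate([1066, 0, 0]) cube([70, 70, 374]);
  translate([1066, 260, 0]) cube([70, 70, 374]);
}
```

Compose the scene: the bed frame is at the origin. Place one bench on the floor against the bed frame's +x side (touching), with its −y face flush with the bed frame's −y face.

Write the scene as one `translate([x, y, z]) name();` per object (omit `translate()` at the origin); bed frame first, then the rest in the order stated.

bed_frame();
translate([2024, 0, 0]) bench();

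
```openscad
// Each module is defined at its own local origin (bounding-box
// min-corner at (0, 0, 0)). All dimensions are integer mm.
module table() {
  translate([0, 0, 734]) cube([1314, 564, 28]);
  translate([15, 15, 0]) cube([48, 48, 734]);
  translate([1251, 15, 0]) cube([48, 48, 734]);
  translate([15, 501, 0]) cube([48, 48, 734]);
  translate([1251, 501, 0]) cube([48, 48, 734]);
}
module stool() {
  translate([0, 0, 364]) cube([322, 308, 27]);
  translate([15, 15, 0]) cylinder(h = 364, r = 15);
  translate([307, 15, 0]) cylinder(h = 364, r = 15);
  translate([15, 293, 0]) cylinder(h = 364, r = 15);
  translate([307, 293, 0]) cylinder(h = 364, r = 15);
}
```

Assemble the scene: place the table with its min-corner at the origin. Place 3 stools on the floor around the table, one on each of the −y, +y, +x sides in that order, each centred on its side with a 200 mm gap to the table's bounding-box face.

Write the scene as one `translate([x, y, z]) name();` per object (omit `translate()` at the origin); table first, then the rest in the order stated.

table();
translate([496, -508, 0]) stool();
translate([496, 764, 0]) stool();
translate([1514, 128, 0]) stool();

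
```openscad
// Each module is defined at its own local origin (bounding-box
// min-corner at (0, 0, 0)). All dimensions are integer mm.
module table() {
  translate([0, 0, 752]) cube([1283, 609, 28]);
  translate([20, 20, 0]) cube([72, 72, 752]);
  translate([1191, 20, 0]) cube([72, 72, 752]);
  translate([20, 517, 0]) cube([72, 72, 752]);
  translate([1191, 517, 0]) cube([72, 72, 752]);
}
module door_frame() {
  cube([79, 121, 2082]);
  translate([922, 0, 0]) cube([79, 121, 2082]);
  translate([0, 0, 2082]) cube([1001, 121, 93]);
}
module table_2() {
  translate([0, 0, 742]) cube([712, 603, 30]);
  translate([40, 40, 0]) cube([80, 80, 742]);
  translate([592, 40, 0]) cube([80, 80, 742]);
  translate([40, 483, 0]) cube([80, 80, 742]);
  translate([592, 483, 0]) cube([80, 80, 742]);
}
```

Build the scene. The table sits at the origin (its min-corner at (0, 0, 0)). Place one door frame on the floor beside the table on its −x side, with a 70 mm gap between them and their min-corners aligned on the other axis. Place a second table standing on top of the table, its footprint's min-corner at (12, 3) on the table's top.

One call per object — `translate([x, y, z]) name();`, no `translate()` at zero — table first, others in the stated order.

table();
translate([-1071, 0, 0]) door_frame();
translate([12, 3, 780]) table_2();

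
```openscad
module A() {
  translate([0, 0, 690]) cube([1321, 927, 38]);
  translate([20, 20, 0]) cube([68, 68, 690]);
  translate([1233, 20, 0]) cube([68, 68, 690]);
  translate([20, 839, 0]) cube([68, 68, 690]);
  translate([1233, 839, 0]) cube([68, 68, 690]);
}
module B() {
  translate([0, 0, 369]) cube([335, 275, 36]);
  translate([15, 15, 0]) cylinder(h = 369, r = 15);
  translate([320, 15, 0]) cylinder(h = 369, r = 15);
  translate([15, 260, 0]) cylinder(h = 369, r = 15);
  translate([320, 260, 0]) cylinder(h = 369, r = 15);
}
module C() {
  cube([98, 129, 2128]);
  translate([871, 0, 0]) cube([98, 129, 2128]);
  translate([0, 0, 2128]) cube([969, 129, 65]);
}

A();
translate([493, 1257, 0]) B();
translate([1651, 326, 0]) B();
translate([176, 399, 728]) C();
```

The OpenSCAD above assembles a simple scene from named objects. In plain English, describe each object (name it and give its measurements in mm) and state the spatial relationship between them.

A is a table with a 1321×927 mm rectangular top, 38 mm thick, top surface at z = 728 mm, supported by four 68×68 mm square legs, each inset 20 mm from the nearest pair of top edges, running from the floor.

B is a four-legged stool. The seat is 335×275 mm, 36 mm thick, top at z = 405 mm. It stands on four round legs, each 30 mm in diameter, from z = 0 to the seat underside, each leg's axis is inset half a diameter from the nearest pair of seat edges (so the leg's bounding box is flush with the corner).

C is a door frame. The clear opening is 773 mm wide and 2128 mm high. Two 98 mm wide jambs, 129 mm deep, stand either side of the opening from the floor to the top of the opening. A 65 mm thick head sits across the top of both jambs, spanning the full outside width of the frame.

Two stools sit around the table at the +y, +x sides. The door frame is on top of the table, centred.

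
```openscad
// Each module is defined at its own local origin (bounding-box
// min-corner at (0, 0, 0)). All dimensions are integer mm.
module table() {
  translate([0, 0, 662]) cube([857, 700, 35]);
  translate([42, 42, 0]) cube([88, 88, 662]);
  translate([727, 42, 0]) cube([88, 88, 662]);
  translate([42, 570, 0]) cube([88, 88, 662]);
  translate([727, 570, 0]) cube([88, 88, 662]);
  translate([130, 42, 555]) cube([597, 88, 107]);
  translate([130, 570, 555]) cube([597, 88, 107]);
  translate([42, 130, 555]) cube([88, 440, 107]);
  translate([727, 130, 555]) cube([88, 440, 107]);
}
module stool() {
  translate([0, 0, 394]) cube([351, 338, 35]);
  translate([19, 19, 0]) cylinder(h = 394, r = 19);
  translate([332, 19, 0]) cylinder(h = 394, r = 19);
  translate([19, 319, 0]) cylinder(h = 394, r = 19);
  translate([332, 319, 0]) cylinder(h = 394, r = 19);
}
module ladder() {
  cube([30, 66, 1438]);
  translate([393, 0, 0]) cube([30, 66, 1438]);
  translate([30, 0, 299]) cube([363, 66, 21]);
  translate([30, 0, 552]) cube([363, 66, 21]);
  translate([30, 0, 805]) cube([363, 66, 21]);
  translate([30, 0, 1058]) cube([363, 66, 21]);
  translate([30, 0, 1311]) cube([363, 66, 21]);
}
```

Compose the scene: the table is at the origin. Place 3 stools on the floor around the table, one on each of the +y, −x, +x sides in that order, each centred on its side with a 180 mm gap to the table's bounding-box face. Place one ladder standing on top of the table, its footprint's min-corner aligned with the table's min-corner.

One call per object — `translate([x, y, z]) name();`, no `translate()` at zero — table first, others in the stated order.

table();
translate([253, 880, 0]) stool();
translate([-531, 181, 0]) stool();
translate([1037, 181, 0]) stool();
translate([0, 0, 697]) ladder();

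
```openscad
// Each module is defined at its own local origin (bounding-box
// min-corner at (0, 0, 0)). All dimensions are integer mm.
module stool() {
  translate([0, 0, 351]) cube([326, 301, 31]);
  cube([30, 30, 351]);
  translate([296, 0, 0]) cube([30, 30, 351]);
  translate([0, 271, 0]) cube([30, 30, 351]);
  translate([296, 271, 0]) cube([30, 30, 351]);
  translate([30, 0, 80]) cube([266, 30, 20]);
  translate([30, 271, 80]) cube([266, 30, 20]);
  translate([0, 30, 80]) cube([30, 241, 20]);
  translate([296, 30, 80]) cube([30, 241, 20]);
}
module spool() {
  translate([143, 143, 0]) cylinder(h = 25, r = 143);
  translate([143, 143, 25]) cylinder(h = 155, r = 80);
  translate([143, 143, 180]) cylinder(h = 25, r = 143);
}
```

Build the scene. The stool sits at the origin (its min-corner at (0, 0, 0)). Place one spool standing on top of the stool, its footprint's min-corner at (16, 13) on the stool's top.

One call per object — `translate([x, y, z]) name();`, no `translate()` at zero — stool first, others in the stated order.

stool();
translate([16, 13, 382]) spool();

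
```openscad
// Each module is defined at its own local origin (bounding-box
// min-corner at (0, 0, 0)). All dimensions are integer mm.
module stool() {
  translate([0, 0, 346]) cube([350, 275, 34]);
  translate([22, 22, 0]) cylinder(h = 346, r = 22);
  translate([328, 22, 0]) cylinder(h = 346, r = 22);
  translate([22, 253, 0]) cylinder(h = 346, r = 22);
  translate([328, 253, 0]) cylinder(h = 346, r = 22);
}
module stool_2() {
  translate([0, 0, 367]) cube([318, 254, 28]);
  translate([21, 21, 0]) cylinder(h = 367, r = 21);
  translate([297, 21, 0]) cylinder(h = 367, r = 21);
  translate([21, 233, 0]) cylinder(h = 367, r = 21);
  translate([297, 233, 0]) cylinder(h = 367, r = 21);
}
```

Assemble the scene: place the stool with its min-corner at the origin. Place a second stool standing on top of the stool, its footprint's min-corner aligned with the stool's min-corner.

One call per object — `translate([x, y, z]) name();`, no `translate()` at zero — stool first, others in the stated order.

stool();
translate([0, 0, 380]) stool_2();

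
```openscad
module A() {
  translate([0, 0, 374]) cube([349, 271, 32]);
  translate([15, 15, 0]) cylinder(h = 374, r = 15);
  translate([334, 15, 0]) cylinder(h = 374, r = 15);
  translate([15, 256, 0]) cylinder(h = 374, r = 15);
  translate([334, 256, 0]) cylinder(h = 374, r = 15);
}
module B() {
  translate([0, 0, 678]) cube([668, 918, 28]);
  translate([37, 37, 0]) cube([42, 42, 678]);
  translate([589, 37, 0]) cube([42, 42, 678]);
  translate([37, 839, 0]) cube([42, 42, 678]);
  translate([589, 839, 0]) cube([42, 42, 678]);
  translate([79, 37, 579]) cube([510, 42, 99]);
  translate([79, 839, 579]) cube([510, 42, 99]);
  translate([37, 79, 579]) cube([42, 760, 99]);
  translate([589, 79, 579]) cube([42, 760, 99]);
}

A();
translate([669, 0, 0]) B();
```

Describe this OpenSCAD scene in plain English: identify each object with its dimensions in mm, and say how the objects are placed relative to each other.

A is a four-legged stool. The seat is 349×271 mm, 32 mm thick, top at z = 406 mm. It stands on four round legs, each 30 mm in diameter, from z = 0 to the seat underside, each leg's axis is inset half a diameter from the nearest pair of seat edges (so the leg's bounding box is flush with the corner).

B is a table: top 668 mm (x) × 918 mm (y), 28 mm thick, upper face at z = 706 mm, on four 42×42 mm square legs, each inset 37 mm from the nearest pair of top edges, running from z = 0 to the bottom of the top. Four apron rails, 42 mm thick and 99 mm tall, run between adjacent legs with their top edges flush with the underside of the top and their outer faces flush with the legs' outer faces.

The table is on the floor beside the stool on its +x side.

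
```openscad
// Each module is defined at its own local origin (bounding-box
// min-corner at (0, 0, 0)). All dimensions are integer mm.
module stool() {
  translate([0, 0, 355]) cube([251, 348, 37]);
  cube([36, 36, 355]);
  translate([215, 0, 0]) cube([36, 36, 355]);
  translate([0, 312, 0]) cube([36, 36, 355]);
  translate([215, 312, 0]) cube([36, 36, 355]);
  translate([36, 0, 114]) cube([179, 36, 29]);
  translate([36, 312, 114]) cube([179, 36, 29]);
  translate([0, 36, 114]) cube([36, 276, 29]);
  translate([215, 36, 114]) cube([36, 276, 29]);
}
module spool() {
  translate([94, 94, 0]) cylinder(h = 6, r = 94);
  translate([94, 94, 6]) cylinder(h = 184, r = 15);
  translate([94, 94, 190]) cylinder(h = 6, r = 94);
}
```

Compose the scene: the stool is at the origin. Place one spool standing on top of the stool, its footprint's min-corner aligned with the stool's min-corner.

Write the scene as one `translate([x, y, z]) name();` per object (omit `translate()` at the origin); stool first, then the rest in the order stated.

stool();
translate([0, 0, 392]) spool();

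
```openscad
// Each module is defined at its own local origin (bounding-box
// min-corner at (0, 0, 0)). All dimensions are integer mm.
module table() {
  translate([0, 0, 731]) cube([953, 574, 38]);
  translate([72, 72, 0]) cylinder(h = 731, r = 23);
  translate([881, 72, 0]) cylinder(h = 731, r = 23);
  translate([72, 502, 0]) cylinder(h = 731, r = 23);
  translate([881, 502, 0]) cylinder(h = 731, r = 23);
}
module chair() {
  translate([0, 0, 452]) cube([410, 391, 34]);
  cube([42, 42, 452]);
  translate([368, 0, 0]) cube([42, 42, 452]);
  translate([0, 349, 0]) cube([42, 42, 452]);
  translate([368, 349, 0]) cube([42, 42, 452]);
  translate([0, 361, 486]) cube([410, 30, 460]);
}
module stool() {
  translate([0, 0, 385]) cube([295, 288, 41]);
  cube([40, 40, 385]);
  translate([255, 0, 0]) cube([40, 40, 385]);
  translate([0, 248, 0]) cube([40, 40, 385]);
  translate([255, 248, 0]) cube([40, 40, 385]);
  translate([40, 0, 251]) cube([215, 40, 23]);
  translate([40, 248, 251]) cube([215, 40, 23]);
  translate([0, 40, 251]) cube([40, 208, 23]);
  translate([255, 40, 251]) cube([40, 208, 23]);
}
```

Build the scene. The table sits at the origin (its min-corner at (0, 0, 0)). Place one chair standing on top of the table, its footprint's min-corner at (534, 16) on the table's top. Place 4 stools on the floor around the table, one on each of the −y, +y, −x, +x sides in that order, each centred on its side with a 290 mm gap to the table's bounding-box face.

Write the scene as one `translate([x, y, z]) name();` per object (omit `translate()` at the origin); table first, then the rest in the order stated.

table();
translate([534, 16, 769]) chair();
translate([329, -578, 0]) stool();
translate([329, 864, 0]) stool();
translate([-585, 143, 0]) stool();
translate([1243, 143, 0]) stool();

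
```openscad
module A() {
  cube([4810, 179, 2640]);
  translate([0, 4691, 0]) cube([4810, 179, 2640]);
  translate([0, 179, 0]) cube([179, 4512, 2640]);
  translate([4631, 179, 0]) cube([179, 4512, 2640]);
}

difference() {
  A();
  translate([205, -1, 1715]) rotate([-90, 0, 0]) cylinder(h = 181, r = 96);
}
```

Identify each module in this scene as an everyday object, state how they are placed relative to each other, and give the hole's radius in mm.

The subtracted cylinder has r = 96 mm.

A is a house frame. The house frame has a circular hole through its front wall. The hole's radius is 96 mm.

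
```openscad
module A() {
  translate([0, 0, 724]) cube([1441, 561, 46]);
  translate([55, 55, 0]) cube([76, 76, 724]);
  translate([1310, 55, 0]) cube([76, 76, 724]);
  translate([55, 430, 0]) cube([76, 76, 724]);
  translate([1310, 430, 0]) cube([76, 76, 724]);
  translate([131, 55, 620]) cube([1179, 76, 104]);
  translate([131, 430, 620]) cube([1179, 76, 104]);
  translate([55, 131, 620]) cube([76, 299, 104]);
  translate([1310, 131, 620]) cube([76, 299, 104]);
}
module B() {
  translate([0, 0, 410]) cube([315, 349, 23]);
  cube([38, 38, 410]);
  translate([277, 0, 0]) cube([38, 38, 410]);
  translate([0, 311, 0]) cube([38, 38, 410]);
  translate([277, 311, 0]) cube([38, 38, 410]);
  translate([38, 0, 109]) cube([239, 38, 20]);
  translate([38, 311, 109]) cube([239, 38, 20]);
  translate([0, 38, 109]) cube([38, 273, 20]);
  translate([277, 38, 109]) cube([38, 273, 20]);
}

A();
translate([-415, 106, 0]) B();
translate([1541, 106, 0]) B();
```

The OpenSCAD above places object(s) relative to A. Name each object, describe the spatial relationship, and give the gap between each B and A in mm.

A is a table. B is a stool. Two stools sit around the table at the −x, +x sides. The gap between each stool and the table is 100 mm.

Each stool's nearest face is 100 mm from the table's bounding box.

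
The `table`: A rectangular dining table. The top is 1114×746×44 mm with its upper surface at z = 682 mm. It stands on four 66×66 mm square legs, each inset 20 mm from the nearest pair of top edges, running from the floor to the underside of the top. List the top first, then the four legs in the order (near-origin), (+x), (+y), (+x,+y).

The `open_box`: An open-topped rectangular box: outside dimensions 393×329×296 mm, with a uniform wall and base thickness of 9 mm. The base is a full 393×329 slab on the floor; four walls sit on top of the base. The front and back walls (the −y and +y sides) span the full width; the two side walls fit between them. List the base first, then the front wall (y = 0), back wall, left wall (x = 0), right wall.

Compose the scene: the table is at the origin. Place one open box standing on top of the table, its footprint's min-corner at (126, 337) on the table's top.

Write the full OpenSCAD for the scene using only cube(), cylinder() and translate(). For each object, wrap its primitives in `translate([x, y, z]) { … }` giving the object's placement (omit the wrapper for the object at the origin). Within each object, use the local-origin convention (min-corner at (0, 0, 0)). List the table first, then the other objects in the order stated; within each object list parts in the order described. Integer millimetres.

translate([0, 0, 638]) cube([1114, 746, 44]);
translate([20, 20, 0]) cube([66, 66, 638]);
translate([1028, 20, 0]) cube([66, 66, 638]);
translate([20, 660, 0]) cube([66, 66, 638]);
translate([1028, 660, 0]) cube([66, 66, 638]);
translate([126, 337, 682]) {
  cube([393, 329, 9]);
  translate([0, 0, 9]) cube([393, 9, 287]);
  translate([0, 320, 9]) cube([393, 9, 287]);
  translate([0, 9, 9]) cube([9, 311, 287]);
  translate([384, 9, 9]) cube([9, 311, 287]);
}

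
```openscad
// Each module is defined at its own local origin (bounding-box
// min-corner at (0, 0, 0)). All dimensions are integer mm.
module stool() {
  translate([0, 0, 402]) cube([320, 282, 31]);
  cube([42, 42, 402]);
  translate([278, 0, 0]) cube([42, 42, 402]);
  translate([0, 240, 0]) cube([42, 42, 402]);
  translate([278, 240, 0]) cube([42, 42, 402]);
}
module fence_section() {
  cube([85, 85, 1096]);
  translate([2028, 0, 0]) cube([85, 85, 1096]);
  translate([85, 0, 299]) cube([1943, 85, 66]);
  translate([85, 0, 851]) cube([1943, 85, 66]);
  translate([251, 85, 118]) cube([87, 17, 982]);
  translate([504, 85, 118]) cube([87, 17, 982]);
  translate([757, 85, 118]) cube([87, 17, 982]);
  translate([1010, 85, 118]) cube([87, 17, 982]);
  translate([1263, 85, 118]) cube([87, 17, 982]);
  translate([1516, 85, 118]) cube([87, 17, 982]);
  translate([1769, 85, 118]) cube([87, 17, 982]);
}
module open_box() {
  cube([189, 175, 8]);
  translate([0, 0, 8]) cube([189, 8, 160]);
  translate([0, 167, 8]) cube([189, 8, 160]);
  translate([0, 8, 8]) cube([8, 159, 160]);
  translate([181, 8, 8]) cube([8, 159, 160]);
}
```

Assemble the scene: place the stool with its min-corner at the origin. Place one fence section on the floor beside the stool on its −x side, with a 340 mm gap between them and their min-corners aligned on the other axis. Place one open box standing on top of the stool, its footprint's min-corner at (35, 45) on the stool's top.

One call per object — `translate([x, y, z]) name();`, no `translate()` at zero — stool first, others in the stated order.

stool();
translate([-2453, 0, 0]) fence_section();
translate([35, 45, 433]) open_box();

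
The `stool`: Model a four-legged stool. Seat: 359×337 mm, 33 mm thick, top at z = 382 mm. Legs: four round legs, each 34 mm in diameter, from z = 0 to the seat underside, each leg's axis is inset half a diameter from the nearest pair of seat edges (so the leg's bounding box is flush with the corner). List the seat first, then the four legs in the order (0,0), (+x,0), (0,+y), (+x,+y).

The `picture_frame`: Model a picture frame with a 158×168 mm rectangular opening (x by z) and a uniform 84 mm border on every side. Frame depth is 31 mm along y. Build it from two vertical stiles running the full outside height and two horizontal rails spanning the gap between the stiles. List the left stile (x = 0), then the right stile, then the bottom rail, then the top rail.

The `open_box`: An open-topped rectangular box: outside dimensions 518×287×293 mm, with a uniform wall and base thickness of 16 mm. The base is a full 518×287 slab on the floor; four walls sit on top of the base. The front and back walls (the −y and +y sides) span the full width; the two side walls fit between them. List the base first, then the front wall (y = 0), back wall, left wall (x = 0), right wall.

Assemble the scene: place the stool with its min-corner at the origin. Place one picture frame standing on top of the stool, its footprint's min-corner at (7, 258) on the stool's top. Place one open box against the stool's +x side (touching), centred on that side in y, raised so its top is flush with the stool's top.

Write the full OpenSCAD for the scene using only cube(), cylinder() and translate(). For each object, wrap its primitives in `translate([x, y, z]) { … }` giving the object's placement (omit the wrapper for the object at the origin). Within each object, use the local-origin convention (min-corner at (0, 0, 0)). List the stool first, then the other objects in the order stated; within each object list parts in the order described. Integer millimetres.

translate([0, 0, 349]) cube([359, 337, 33]);
translate([17, 17, 0]) cylinder(h = 349, r = 17);
translate([342, 17, 0]) cylinder(h = 349, r = 17);
translate([17, 320, 0]) cylinder(h = 349, r = 17);
translate([342, 320, 0]) cylinder(h = 349, r = 17);
translate([7, 258, 382]) {
  cube([84, 31, 336]);
  translate([242, 0, 0]) cube([84, 31, 336]);
  translate([84, 0, 0]) cube([158, 31, 84]);
  translate([84, 0, 252]) cube([158, 31, 84]);
}
translate([359, 25, 89]) {
  cube([518, 287, 16]);
  translate([0, 0, 16]) cube([518, 16, 277]);
  translate([0, 271, 16]) cube([518, 16, 277]);
  translate([0, 16, 16]) cube([16, 255, 277]);
  translate([502, 16, 16]) cube([16, 255, 277]);
}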